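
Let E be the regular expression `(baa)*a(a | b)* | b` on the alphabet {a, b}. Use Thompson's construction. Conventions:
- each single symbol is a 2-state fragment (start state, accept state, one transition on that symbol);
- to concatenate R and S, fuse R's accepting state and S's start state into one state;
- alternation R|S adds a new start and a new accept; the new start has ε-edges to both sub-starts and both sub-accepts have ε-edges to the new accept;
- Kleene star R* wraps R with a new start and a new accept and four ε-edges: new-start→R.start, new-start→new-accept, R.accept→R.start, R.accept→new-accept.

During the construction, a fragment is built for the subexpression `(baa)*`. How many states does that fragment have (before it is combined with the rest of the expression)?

6

Fragment for `(baa)*`:
Each of the 3 symbol leaves contributes a 2-state fragment.
  baa → 4 states
  (baa)* → 6 states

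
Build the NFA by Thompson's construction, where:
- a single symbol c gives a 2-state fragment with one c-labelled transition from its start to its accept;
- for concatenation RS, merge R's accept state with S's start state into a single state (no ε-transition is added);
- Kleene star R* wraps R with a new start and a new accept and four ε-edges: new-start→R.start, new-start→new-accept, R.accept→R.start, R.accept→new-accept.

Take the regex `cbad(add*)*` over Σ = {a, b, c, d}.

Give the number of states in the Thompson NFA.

12

Bottom-up over the parse tree:
Each of the 7 symbol leaves contributes a 2-state fragment.
  d* : 4 states
  add* : 6 states
  (add*)* : 8 states
  cbad(add*)* : 12 states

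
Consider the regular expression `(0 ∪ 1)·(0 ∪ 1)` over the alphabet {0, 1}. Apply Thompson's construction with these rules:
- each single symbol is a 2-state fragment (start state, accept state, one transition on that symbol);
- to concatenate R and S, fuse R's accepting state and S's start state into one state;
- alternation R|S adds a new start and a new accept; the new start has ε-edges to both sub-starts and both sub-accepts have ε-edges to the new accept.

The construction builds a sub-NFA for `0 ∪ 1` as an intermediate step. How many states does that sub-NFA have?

6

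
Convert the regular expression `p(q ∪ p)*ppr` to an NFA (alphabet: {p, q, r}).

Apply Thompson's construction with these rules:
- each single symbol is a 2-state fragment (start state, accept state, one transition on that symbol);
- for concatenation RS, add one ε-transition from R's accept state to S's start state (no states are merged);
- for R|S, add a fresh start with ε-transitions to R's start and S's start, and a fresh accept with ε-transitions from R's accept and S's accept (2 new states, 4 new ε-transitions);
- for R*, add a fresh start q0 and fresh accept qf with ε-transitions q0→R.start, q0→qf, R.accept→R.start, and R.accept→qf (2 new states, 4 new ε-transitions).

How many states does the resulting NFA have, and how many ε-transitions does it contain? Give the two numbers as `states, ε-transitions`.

16, 12

Building bottom-up:
Each of the 6 symbol leaves contributes 2 states and 0 ε-transitions.
  q ∪ p — 6 states, 4 ε-transitions
  (q ∪ p)* — 8 states, 8 ε-transitions
  p(q ∪ p)*ppr — 16 states, 12 ε-transitions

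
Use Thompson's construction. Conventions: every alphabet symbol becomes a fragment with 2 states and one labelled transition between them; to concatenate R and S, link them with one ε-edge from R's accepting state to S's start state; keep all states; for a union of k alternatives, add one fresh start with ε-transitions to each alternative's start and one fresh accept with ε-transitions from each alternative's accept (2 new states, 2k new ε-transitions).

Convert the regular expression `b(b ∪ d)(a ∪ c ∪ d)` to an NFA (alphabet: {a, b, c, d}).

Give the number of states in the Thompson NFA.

16

By structural recursion:
Each of the 6 symbol leaves contributes a 2-state fragment.
  b ∪ d = 6 states
  a ∪ c ∪ d = 8 states
  b(b ∪ d)(a ∪ c ∪ d) = 16 states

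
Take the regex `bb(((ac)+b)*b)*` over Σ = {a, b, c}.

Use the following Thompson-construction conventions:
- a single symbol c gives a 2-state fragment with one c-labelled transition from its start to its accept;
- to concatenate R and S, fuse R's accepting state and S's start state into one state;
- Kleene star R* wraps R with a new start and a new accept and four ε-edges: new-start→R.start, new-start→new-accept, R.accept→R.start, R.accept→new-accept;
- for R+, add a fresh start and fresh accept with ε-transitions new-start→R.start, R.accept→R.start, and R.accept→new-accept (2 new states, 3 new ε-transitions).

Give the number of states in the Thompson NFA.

13

Recursing over subexpressions:
Each of the 6 symbol leaves contributes a 2-state fragment.
  ac : 3 states
  (ac)+ : 5 states
  (ac)+b : 6 states
  ((ac)+b)* : 8 states
  ((ac)+b)*b : 9 states
  (((ac)+b)*b)* : 11 states
  bb(((ac)+b)*b)* : 13 states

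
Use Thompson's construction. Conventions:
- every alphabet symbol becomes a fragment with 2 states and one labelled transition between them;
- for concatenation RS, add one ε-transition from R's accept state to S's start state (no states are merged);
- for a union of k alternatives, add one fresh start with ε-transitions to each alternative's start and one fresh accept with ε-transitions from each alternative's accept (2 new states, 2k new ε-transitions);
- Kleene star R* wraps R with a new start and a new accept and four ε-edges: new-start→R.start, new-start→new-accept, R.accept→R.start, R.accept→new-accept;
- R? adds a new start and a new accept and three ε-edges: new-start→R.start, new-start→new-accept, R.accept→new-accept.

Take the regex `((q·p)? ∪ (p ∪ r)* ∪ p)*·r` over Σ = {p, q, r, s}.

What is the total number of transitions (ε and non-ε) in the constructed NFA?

Building bottom-up:
Each of the 6 symbol leaves contributes 1 transition (1 symbol, 0 ε).
  q·p : 3 transitions (2 symbol, 1 ε)
  (q·p)? : 6 transitions (2 symbol, 4 ε)
  p ∪ r : 6 transitions (2 symbol, 4 ε)
  (p ∪ r)* : 10 transitions (2 symbol, 8 ε)
  (q·p)? ∪ (p ∪ r)* ∪ p : 23 transitions (5 symbol, 18 ε)
  ((q·p)? ∪ (p ∪ r)* ∪ p)* : 27 transitions (5 symbol, 22 ε)
  ((q·p)? ∪ (p ∪ r)* ∪ p)*·r : 29 transitions (6 symbol, 23 ε)

29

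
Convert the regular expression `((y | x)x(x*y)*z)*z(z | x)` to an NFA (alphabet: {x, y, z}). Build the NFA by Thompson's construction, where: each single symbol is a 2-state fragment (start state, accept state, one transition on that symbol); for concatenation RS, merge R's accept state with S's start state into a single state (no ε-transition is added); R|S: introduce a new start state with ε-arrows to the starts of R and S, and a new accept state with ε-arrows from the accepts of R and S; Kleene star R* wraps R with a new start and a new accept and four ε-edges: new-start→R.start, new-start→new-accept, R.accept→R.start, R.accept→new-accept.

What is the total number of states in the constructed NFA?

22

Per subexpression:
Each of the 9 symbol leaves contributes a 2-state fragment.
  y | x — 6 states
  x* — 4 states
  x*y — 5 states
  (x*y)* — 7 states
  (y | x)x(x*y)*z — 14 states
  ((y | x)x(x*y)*z)* — 16 states
  z | x — 6 states
  ((y | x)x(x*y)*z)*z(z | x) — 22 states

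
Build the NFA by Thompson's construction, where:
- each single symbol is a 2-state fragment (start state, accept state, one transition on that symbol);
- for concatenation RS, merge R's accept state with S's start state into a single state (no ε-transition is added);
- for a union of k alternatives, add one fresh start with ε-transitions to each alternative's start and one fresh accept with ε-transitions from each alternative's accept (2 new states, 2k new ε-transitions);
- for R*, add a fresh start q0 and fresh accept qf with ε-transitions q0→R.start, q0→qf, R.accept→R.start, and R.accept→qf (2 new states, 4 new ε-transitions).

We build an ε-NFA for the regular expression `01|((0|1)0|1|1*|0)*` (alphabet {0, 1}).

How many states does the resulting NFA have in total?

24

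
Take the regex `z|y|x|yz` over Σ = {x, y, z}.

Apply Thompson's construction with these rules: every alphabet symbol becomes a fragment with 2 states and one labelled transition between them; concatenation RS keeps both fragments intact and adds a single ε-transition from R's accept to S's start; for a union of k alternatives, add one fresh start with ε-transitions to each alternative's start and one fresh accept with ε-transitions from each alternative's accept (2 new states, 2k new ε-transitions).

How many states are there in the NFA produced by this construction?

By structural recursion:
Each of the 5 symbol leaves contributes a 2-state fragment.
  yz : 4 states
  z|y|x|yz : 12 states

12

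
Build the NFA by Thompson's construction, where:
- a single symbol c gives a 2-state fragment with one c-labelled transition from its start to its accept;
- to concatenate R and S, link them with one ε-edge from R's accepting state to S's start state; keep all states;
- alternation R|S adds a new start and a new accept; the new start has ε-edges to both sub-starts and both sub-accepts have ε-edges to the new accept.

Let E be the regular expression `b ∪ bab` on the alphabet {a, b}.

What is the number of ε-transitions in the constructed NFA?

Building bottom-up:
Each of the 4 symbol leaves contributes 0 ε-transitions.
  bab : 2 ε-transitions
  b ∪ bab : 6 ε-transitions

6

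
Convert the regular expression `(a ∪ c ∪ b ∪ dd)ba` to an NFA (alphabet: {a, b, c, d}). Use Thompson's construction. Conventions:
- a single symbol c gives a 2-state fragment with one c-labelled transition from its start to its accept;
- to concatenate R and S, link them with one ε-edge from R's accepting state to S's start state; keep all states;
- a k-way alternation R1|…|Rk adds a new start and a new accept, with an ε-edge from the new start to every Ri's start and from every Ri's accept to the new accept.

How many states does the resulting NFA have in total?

16

Building bottom-up:
Each of the 7 symbol leaves contributes a 2-state fragment.
  dd = 4 states
  a ∪ c ∪ b ∪ dd = 12 states
  (a ∪ c ∪ b ∪ dd)ba = 16 states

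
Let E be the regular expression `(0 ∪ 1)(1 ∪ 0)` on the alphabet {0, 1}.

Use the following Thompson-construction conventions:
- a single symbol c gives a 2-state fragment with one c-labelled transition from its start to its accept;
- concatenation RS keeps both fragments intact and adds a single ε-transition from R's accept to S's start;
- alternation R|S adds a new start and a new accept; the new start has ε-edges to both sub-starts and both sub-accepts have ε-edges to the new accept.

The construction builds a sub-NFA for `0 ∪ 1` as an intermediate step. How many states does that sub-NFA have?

Fragment for `0 ∪ 1`:
Each of the 2 symbol leaves contributes a 2-state fragment.
  0 ∪ 1 → 6 states

6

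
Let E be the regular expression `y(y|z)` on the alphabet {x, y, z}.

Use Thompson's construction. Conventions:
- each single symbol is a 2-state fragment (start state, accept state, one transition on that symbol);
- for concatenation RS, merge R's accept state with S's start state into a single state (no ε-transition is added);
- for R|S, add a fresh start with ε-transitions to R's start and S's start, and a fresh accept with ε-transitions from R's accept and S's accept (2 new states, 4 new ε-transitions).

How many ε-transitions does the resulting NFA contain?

Building bottom-up:
Each of the 3 symbol leaves contributes 0 ε-transitions.
  y|z : 4 ε-transitions
  y(y|z) : 4 ε-transitions

4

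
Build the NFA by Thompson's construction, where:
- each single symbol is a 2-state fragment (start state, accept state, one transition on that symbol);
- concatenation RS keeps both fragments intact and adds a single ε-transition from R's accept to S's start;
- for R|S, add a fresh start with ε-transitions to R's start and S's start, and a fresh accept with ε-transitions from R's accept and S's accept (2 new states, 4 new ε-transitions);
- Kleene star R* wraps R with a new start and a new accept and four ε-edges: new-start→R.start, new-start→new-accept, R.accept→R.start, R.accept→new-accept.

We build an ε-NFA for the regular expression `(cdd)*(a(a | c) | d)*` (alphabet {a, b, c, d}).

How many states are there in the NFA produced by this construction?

22

By structural recursion:
Each of the 7 symbol leaves contributes a 2-state fragment.
  cdd — 6 states
  (cdd)* — 8 states
  a | c — 6 states
  a(a | c) — 8 states
  a(a | c) | d — 12 states
  (a(a | c) | d)* — 14 states
  (cdd)*(a(a | c) | d)* — 22 states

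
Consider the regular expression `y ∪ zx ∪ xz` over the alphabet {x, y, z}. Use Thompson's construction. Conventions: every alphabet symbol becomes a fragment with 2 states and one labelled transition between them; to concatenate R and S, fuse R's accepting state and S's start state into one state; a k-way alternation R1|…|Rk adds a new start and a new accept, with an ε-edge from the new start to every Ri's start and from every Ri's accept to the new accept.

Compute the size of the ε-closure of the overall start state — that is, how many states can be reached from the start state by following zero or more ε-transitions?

Work bottom-up. For each fragment F, track |ε-closure(F.start)| and whether F's accept lies in that closure (i.e. whether F accepts ε). A single-symbol fragment has closure size 1 and does not accept ε.
  zx — same as the first factor's closure: |ε-closure| = 1
  xz — same as the first factor's closure: |ε-closure| = 1
  y ∪ zx ∪ xz — |ε-closure| = 1 + 1 + 1 + 1 = 4 (the new accept is not ε-reachable since no branch accepts ε)

4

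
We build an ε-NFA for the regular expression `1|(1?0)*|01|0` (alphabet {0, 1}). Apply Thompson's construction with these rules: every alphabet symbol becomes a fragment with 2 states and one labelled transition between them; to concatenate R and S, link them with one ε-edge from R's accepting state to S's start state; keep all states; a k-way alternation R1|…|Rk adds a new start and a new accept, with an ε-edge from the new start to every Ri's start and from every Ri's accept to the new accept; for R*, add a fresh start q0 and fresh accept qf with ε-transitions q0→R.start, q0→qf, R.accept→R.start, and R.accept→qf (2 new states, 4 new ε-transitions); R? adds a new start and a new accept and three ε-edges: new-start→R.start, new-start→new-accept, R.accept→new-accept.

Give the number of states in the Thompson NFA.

18

By structural recursion:
Each of the 6 symbol leaves contributes a 2-state fragment.
  1? → 4 states
  1?0 → 6 states
  (1?0)* → 8 states
  01 → 4 states
  1|(1?0)*|01|0 → 18 states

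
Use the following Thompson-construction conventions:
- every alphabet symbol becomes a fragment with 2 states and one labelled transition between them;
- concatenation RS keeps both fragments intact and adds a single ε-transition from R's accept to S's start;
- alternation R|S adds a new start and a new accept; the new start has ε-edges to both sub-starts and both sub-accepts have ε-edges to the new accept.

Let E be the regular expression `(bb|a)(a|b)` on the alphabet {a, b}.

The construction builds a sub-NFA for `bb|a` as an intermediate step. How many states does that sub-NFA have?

Fragment for `bb|a`:
Each of the 3 symbol leaves contributes a 2-state fragment.
  bb — 4 states
  bb|a — 8 states

8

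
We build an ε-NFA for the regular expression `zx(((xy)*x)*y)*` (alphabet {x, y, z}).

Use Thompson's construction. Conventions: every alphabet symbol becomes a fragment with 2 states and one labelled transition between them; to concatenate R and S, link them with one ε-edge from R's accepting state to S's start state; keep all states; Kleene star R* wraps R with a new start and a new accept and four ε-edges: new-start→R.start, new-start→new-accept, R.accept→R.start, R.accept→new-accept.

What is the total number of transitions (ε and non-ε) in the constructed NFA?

Recursing over subexpressions:
Each of the 6 symbol leaves contributes 1 transition (1 symbol, 0 ε).
  xy = 3 transitions (2 symbol, 1 ε)
  (xy)* = 7 transitions (2 symbol, 5 ε)
  (xy)*x = 9 transitions (3 symbol, 6 ε)
  ((xy)*x)* = 13 transitions (3 symbol, 10 ε)
  ((xy)*x)*y = 15 transitions (4 symbol, 11 ε)
  (((xy)*x)*y)* = 19 transitions (4 symbol, 15 ε)
  zx(((xy)*x)*y)* = 23 transitions (6 symbol, 17 ε)

23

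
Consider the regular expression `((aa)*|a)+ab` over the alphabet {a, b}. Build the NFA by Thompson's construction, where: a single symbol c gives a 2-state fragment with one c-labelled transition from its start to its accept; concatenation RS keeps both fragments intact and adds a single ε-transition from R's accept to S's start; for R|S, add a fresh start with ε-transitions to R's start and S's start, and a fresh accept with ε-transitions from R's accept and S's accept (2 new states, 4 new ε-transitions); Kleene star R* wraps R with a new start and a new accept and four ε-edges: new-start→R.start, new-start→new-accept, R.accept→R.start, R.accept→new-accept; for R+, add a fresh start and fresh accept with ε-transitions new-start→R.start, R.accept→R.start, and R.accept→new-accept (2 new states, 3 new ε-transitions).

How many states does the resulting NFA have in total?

16

Recursing over subexpressions:
Each of the 5 symbol leaves contributes a 2-state fragment.
  aa : 4 states
  (aa)* : 6 states
  (aa)*|a : 10 states
  ((aa)*|a)+ : 12 states
  ((aa)*|a)+ab : 16 states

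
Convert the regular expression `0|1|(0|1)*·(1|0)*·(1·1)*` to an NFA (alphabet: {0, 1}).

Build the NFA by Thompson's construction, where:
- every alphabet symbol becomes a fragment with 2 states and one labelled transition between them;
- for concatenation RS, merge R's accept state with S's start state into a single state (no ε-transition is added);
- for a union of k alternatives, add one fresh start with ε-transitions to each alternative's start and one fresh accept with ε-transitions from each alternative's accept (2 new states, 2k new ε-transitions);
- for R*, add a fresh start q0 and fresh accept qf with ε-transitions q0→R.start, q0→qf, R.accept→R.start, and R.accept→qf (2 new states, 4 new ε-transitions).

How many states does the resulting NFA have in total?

Bottom-up over the parse tree:
Each of the 8 symbol leaves contributes a 2-state fragment.
  0|1 : 6 states
  (0|1)* : 8 states
  1|0 : 6 states
  (1|0)* : 8 states
  1·1 : 3 states
  (1·1)* : 5 states
  (0|1)*·(1|0)*·(1·1)* : 19 states
  0|1|(0|1)*·(1|0)*·(1·1)* : 25 states

25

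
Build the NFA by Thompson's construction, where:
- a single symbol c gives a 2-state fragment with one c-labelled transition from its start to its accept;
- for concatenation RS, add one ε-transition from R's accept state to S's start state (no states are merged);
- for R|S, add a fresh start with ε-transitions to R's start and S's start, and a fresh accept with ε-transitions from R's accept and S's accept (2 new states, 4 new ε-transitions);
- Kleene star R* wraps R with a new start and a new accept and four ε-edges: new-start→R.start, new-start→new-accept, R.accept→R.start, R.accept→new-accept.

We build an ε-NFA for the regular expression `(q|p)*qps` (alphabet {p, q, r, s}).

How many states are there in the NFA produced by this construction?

14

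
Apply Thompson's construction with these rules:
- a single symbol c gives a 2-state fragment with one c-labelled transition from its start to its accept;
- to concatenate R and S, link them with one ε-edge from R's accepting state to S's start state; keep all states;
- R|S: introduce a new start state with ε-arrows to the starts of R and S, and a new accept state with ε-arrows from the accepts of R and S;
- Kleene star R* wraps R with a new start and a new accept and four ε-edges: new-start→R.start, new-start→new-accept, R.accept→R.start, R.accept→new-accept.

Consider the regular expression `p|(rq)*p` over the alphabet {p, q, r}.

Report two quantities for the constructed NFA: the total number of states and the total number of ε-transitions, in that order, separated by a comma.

12, 10

Bottom-up over the parse tree:
Each of the 4 symbol leaves contributes 2 states and 0 ε-transitions.
  rq → 4 states, 1 ε-transition
  (rq)* → 6 states, 5 ε-transitions
  (rq)*p → 8 states, 6 ε-transitions
  p|(rq)*p → 12 states, 10 ε-transitions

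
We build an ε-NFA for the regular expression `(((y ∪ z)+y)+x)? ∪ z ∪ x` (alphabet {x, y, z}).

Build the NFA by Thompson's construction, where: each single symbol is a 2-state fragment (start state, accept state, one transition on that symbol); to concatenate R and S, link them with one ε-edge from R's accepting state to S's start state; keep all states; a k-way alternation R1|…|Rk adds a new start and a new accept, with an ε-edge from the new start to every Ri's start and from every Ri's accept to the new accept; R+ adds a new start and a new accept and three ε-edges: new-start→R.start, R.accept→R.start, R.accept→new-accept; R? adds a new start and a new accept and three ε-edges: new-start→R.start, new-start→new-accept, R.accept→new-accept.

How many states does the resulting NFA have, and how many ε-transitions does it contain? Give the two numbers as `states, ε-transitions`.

Recursing over subexpressions:
Each of the 6 symbol leaves contributes 2 states and 0 ε-transitions.
  y ∪ z — 6 states, 4 ε-transitions
  (y ∪ z)+ — 8 states, 7 ε-transitions
  (y ∪ z)+y — 10 states, 8 ε-transitions
  ((y ∪ z)+y)+ — 12 states, 11 ε-transitions
  ((y ∪ z)+y)+x — 14 states, 12 ε-transitions
  (((y ∪ z)+y)+x)? — 16 states, 15 ε-transitions
  (((y ∪ z)+y)+x)? ∪ z ∪ x — 22 states, 21 ε-transitions

22, 21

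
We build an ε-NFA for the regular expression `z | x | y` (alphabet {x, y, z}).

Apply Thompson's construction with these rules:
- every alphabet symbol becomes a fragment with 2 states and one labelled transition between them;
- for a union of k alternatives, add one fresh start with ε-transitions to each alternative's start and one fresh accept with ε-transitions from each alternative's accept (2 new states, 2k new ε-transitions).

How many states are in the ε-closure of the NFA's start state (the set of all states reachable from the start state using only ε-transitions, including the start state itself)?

4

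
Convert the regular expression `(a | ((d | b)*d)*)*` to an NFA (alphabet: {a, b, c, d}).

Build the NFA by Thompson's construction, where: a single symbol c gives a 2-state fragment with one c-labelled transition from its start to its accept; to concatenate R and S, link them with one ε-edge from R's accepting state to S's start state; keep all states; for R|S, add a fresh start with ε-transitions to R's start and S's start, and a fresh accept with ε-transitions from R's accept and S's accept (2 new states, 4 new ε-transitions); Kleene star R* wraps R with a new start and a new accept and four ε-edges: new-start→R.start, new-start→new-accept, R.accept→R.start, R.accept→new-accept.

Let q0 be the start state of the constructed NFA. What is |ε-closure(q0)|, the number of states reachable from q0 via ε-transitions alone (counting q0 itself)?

13

Compute the ε-closure size of each fragment's start state recursively; a symbol fragment's start has no outgoing ε-edge, so its closure is just itself (size 1).
  d | b : new start ε-reaches every alternative's start; none of them accept ε, so the new accept is not reached: |closure| = 1 + 1 + 1 = 3
  (d | b)* : new start has ε-edges to the inner start and to the new accept, so |closure| = 2 + 3 = 5
  (d | b)*d : the left operand accepts ε, so the closure extends into the next operand (via the concat ε-link); |closure| = 5 + 1 = 6
  ((d | b)*d)* : |closure| = 1 (new start) + 6 (body) + 1 (new accept) = 8
  a | ((d | b)*d)* : |closure| = 1 (new start) + (1 + 8) + 1 (new accept, since some branch ε-reaches its own accept) = 11
  (a | ((d | b)*d)*)* : |closure| = 1 (new start) + 11 (body) + 1 (new accept) = 13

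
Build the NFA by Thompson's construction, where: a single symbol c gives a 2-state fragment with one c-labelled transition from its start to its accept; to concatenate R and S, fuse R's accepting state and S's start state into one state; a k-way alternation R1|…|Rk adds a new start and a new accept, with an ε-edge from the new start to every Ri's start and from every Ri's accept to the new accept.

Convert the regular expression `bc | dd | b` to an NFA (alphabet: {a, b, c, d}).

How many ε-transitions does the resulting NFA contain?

6

By structural recursion:
Each of the 5 symbol leaves contributes 0 ε-transitions.
  bc : 0 ε-transitions
  dd : 0 ε-transitions
  bc | dd | b : 6 ε-transitions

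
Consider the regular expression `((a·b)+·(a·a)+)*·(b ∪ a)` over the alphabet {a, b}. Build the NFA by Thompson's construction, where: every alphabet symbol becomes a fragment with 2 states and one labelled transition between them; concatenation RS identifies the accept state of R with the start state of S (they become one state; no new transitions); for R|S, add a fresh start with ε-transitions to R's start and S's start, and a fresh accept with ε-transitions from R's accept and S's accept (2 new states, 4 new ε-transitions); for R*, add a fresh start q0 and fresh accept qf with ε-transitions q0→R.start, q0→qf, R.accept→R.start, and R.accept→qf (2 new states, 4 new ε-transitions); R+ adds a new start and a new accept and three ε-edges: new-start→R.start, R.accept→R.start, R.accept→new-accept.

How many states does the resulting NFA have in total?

16

Recursing over subexpressions:
Each of the 6 symbol leaves contributes a 2-state fragment.
  a·b = 3 states
  (a·b)+ = 5 states
  a·a = 3 states
  (a·a)+ = 5 states
  (a·b)+·(a·a)+ = 9 states
  ((a·b)+·(a·a)+)* = 11 states
  b ∪ a = 6 states
  ((a·b)+·(a·a)+)*·(b ∪ a) = 16 states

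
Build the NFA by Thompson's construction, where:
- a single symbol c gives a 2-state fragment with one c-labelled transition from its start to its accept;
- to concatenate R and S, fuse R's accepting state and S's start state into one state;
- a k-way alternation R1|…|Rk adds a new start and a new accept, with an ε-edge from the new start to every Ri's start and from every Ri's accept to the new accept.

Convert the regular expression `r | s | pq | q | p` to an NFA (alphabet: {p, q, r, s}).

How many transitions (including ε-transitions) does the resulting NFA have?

Building bottom-up:
Each of the 6 symbol leaves contributes 1 transition (1 symbol, 0 ε).
  pq → 2 transitions (2 symbol, 0 ε)
  r | s | pq | q | p → 16 transitions (6 symbol, 10 ε)

16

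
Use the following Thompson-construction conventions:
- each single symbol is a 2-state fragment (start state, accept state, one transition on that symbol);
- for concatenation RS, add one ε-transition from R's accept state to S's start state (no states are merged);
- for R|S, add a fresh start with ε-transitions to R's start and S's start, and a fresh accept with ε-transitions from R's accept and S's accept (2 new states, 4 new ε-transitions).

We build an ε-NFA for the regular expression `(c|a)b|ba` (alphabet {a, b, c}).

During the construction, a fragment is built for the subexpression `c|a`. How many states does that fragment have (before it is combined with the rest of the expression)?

Fragment for `c|a`:
Each of the 2 symbol leaves contributes a 2-state fragment.
  c|a = 6 states

6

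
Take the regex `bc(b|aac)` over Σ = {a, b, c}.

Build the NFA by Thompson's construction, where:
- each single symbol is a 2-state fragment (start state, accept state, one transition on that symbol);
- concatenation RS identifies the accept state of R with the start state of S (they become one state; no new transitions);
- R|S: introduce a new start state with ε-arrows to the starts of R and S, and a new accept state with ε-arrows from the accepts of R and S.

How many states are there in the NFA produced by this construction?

10

Building bottom-up:
Each of the 6 symbol leaves contributes a 2-state fragment.
  aac : 4 states
  b|aac : 8 states
  bc(b|aac) : 10 states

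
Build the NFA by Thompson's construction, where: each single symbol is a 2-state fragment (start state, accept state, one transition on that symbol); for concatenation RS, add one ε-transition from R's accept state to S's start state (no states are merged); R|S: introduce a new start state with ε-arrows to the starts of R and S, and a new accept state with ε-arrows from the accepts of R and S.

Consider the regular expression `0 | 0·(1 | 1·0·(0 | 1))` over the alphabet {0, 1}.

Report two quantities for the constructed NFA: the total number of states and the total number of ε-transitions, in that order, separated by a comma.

20, 15

Recursing over subexpressions:
Each of the 7 symbol leaves contributes 2 states and 0 ε-transitions.
  0 | 1 : 6 states, 4 ε-transitions
  1·0·(0 | 1) : 10 states, 6 ε-transitions
  1 | 1·0·(0 | 1) : 14 states, 10 ε-transitions
  0·(1 | 1·0·(0 | 1)) : 16 states, 11 ε-transitions
  0 | 0·(1 | 1·0·(0 | 1)) : 20 states, 15 ε-transitions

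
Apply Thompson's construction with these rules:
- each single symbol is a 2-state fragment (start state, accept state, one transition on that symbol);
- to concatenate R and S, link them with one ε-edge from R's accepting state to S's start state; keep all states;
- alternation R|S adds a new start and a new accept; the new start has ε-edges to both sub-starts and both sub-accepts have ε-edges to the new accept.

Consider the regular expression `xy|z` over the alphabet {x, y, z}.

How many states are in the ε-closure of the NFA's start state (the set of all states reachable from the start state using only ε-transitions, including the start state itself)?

Compute the ε-closure size of each fragment's start state recursively; a symbol fragment's start has no outgoing ε-edge, so its closure is just itself (size 1).
  xy → same as the first factor's closure: |closure| = 1
  xy|z → |closure| = 1 + 1 + 1 = 3 (the new accept is not ε-reachable since no branch accepts ε)

3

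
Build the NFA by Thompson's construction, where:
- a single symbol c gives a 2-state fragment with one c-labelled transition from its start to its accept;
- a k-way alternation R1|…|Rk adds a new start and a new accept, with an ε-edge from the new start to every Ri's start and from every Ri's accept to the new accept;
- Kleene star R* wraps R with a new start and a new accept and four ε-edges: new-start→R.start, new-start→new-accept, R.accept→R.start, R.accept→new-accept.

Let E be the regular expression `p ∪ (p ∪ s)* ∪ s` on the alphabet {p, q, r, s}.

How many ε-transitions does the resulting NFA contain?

14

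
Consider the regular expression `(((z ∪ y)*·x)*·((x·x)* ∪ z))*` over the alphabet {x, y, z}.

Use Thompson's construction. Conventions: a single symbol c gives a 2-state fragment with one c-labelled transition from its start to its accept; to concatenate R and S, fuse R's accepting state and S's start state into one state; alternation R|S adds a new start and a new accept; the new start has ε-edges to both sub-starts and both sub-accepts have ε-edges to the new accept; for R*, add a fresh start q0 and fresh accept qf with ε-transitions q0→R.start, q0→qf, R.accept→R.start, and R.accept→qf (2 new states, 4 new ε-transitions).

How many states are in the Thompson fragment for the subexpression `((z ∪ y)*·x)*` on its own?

11

Fragment for `((z ∪ y)*·x)*`:
Each of the 3 symbol leaves contributes a 2-state fragment.
  z ∪ y = 6 states
  (z ∪ y)* = 8 states
  (z ∪ y)*·x = 9 states
  ((z ∪ y)*·x)* = 11 states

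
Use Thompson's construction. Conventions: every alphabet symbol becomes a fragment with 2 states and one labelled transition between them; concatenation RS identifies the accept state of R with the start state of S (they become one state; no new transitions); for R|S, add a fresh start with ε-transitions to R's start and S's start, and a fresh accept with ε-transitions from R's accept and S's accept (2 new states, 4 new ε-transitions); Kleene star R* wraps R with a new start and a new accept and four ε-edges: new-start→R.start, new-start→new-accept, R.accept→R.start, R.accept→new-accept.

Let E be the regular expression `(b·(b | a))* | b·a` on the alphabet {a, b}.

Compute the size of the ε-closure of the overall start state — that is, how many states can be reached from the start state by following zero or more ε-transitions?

6

Let C(F) = |ε-closure(F.start)| within fragment F, and note whether F accepts ε. Symbol fragments have C = 1 and do not accept ε. Then:
  b | a → |closure| = 1 + 1 + 1 = 3 (the new accept is not ε-reachable since no branch accepts ε)
  b·(b | a) → |closure| equals the left operand's closure size = 1 (its accept is not ε-reachable, so the closure stops there)
  (b·(b | a))* → new start has ε-edges to the inner start and to the new accept, so |closure| = 2 + 1 = 3
  b·a → same as the first factor's closure: |closure| = 1
  (b·(b | a))* | b·a → |closure| = 1 (new start) + (3 + 1) + 1 (new accept, since some branch ε-reaches its own accept) = 6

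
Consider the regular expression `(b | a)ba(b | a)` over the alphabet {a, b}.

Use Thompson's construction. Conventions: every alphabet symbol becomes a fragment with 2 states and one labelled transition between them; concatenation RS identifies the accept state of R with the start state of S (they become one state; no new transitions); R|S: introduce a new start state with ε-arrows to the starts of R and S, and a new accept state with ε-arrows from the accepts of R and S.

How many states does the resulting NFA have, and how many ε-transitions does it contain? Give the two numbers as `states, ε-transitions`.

13, 8

Per subexpression:
Each of the 6 symbol leaves contributes 2 states and 0 ε-transitions.
  b | a → 6 states, 4 ε-transitions
  b | a → 6 states, 4 ε-transitions
  (b | a)ba(b | a) → 13 states, 8 ε-transitions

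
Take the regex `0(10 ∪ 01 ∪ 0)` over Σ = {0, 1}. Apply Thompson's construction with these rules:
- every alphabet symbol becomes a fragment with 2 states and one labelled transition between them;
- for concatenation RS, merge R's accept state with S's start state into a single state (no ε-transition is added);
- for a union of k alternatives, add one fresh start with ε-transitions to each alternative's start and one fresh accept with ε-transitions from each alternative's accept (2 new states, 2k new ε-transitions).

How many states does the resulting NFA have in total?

Recursing over subexpressions:
Each of the 6 symbol leaves contributes a 2-state fragment.
  10 → 3 states
  01 → 3 states
  10 ∪ 01 ∪ 0 → 10 states
  0(10 ∪ 01 ∪ 0) → 11 states

11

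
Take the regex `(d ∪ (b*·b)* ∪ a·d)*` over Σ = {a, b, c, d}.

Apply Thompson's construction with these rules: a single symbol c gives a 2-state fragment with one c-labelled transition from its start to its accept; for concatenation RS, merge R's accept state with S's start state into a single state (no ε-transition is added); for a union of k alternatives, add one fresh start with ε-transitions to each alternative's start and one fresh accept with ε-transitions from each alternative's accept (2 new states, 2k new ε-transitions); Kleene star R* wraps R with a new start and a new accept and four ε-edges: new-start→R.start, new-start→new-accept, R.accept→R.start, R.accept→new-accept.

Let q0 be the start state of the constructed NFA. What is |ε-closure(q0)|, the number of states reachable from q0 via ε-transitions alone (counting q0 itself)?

Compute the ε-closure size of each fragment's start state recursively; a symbol fragment's start has no outgoing ε-edge, so its closure is just itself (size 1).
  b* : new start has ε-edges to the inner start and to the new accept, so C = 2 + 1 = 3
  b*·b : the left operand accepts ε, so the closure extends into the next operand (the shared merged state is already counted); C = 3 + (1−1) = 3
  (b*·b)* : the star's fresh start ε-reaches both the body's start and the fresh accept: C = 2 + 3 = 5
  a·d : same as the first factor's closure: C = 1
  d ∪ (b*·b)* ∪ a·d : new start ε-reaches every alternative's start; at least one alternative accepts ε, so the union's new accept is reached too: C = 1 + 1 + 5 + 1 + 1 = 9
  (d ∪ (b*·b)* ∪ a·d)* : the star's fresh start ε-reaches both the body's start and the fresh accept: C = 2 + 9 = 11

11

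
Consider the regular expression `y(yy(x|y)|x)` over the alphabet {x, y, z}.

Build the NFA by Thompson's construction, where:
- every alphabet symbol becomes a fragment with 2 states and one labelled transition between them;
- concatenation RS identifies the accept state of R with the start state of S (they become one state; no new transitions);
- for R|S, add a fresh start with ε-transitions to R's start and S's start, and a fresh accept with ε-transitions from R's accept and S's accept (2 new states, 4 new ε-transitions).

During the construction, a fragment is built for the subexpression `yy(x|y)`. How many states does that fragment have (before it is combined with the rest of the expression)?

Fragment for `yy(x|y)`:
Each of the 4 symbol leaves contributes a 2-state fragment.
  x|y = 6 states
  yy(x|y) = 8 states

8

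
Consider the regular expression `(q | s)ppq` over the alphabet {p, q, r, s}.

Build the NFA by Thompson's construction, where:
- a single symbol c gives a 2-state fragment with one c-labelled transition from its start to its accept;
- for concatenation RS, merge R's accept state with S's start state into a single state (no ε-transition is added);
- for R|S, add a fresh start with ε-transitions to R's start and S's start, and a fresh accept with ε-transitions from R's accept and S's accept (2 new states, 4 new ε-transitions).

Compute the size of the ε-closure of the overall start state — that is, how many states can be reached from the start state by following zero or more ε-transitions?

3

Let C(F) = |ε-closure(F.start)| within fragment F, and note whether F accepts ε. Symbol fragments have C = 1 and do not accept ε. Then:
  q | s — |closure| = 1 + 1 + 1 = 3 (the new accept is not ε-reachable since no branch accepts ε)
  (q | s)ppq — |closure| equals the left operand's closure size = 3 (its accept is not ε-reachable, so the closure stops there)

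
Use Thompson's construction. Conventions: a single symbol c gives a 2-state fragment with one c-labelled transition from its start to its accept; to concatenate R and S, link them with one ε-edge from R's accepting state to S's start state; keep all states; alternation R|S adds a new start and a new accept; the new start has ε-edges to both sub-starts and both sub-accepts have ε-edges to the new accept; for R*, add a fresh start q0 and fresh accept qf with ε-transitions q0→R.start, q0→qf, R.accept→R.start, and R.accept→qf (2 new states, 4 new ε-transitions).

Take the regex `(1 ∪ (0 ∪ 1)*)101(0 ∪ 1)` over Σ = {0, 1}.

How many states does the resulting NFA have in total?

24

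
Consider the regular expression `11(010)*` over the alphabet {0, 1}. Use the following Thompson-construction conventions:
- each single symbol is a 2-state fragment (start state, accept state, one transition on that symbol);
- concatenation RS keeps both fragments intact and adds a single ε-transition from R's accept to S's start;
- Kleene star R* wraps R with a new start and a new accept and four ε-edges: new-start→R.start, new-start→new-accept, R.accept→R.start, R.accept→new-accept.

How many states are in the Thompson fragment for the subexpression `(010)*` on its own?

Fragment for `(010)*`:
Each of the 3 symbol leaves contributes a 2-state fragment.
  010 — 6 states
  (010)* — 8 states

8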